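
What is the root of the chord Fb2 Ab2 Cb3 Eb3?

Fb

Fb, Ab, Cb, Eb are the tones of an Fb major seventh chord (Fb–Ab–Cb–Eb), making Fb the root.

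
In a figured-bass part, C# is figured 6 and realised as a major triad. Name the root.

A

The figures 6 mean the third of the chord is in the bass. If C# is the third of a major triad, the root is A (chord tones A–C#–E).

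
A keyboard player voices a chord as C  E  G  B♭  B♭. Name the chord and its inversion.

Reducing to letter names: C, E, G, Bb. These stack in thirds as C–E–G–Bb — a C dominant seventh chord.
The lowest note is C, the root of the chord, so this is root position (figured bass 7).

C dominant seventh, root position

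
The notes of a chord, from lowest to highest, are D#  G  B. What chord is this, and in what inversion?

The pitch classes D#, G, B arrange in thirds as G–B–D#: a G augmented triad.
The lowest note is D#, the fifth of the chord, so this is second inversion (figured bass 6/4).

G augmented, second inversion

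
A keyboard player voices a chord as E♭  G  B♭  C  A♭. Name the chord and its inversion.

Ab major ninth, second inversion

The pitch classes Eb, G, Bb, C, Ab arrange in thirds as Ab–C–Eb–G–Bb: an Ab major ninth chord.
Eb is the fifth of Ab major ninth; fifth in the bass means second inversion.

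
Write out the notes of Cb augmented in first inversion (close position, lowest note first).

Eb, G, Cb

Cb augmented is Cb–Eb–G. First inversion puts the third (Eb) in the bass, with the remaining tones above: Eb, G, Cb.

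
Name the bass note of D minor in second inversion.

In second inversion the fifth is lowest. For D minor (D–F–A) that is A.

A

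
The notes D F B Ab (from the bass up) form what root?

B

D, F, B, Ab are the tones of a B diminished seventh chord (B–D–F–Ab), making B the root.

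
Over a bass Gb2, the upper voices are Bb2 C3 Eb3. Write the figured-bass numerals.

4/3

The notes Gb, Bb, C, Eb stack in thirds as C–Eb–Gb–Bb — a C half-diminished seventh chord. The bass Gb is the fifth, so this is second inversion: figured 4/3.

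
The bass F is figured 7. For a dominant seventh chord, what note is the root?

The figures 7 mean the root of the chord is in the bass. If F is the root of a dominant seventh chord, the root is F (chord tones F–A–C–Eb).

F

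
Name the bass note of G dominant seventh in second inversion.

D

The fifth of G dominant seventh (G–B–D–F) is D; that is the bass in second inversion.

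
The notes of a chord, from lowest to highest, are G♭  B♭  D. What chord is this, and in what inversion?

Gb augmented, root position

Reducing to letter names: Gb, Bb, D. These stack in thirds as Gb–Bb–D — a Gb augmented triad.
The lowest note is Gb, the root of the chord, so this is root position (figured bass 5/3).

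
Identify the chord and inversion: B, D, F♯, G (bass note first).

G major seventh, first inversion

The distinct note names are B, D, F#, G. Stacked in thirds they read G–B–D–F#, which is a major seventh chord on G.
B is the third of G major seventh; third in the bass means first inversion (figured bass 6/5).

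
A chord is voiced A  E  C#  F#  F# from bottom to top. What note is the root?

The distinct letter names are A, E, C#, F#. Arranged as a stack of thirds they read F#–A–C#–E, so F# is the root (an F# minor seventh chord).

F#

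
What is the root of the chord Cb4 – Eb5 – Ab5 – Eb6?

Ab

The distinct letter names are Cb, Eb, Ab. Arranged as a stack of thirds they read Ab–Cb–Eb, so Ab is the root (an Ab minor triad).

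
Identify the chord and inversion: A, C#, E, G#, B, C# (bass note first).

A major ninth, root position

The pitch classes A, C#, E, G#, B arrange in thirds as A–C#–E–G#–B: an A major ninth chord.
The lowest note is A, the root of the chord, so this is root position.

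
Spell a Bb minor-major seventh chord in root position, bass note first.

Bb, Db, F, A

Bb minor-major seventh is Bb–Db–F–A. Root position puts the root (Bb) in the bass, with the remaining tones above: Bb, Db, F, A.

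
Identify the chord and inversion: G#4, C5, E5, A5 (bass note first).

The pitch classes G#, C, E, A arrange in thirds as A–C–E–G#: an A minor-major seventh chord.
The lowest note is G#, the seventh of the chord, so this is third inversion (figured bass 4/2).

A minor-major seventh, third inversion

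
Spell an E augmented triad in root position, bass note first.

E augmented is E–G#–B#. Root position puts the root (E) in the bass, with the remaining tones above: E, G#, B#.

E, G#, B#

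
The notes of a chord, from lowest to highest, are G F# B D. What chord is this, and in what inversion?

The pitch classes G, F#, B, D arrange in thirds as G–B–D–F#: a G major seventh chord.
With the root (G) in the bass, the chord is in root position (figured bass 7).

G major seventh, root position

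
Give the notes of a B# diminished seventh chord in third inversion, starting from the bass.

Spelling B# diminished seventh: B#–D#–F#–A. In third inversion the seventh is bass, giving A, B#, D#, F# from the bottom.

A, B#, D#, F#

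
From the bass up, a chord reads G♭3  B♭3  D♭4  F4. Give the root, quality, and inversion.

The pitch classes Gb, Bb, Db, F arrange in thirds as Gb–Bb–Db–F: a Gb major seventh chord.
The lowest note is Gb, the root of the chord, so this is root position (figured bass 7).

Gb major seventh, root position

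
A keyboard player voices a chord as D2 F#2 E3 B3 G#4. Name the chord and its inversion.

The pitch classes D, F#, E, B, G# arrange in thirds as E–G#–B–D–F#: an E dominant ninth chord.
The lowest note is D, the seventh of the chord, so this is third inversion.

E dominant ninth, third inversion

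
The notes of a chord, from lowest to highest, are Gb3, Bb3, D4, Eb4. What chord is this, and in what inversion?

Eb minor-major seventh, first inversion

Reducing to letter names: Gb, Bb, D, Eb. These stack in thirds as Eb–Gb–Bb–D — an Eb minor-major seventh chord.
The lowest note is Gb, the third of the chord, so this is first inversion (figured bass 6/5).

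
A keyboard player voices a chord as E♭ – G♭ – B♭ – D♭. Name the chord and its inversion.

The distinct note names are Eb, Gb, Bb, Db. Stacked in thirds they read Eb–Gb–Bb–Db, which is a minor seventh chord on Eb.
Eb is the root of Eb minor seventh; root in the bass means root position (figured bass 7).

Eb minor seventh, root position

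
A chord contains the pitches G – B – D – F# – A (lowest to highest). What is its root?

G

Reordering G, B, D, F#, A into stacked thirds gives G–B–D–F#–A; the bottom of that stack, G, is the root.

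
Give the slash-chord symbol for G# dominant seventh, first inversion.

G#7/B#

First inversion of G# dominant seventh has the third (B#) in the bass. As a slash chord: G#7/B#.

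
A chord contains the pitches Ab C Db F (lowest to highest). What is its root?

Ab, C, Db, F are the tones of a Db major seventh chord (Db–F–Ab–C), making Db the root.

Db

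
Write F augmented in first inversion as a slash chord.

First inversion of F augmented has the third (A) in the bass. As a slash chord: Faug/A.

Faug/A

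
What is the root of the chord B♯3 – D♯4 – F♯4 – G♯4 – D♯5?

Reordering B#, D#, F#, G# into stacked thirds gives G#–B#–D#–F#; the bottom of that stack, G#, is the root.

G#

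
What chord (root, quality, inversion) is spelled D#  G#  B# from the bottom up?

The distinct note names are D#, G#, B#. Stacked in thirds they read G#–B#–D#, which is a major triad on G#.
D# is the fifth of G# major; fifth in the bass means second inversion (figured bass 6/4).

G# major, second inversion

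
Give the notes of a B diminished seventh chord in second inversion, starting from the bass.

F, Ab, B, D

Spelling B diminished seventh: B–D–F–Ab. In second inversion the fifth is bass, giving F, Ab, B, D from the bottom.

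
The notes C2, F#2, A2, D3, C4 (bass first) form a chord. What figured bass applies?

The notes C, F#, A, D stack in thirds as D–F#–A–C — a D dominant seventh chord. The bass C is the seventh, so this is third inversion: figured 4/2.

4/2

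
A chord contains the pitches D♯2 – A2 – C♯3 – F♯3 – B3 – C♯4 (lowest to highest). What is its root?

The distinct letter names are D#, A, C#, F#, B. Arranged as a stack of thirds they read B–D#–F#–A–C#, so B is the root (a B dominant ninth chord).

B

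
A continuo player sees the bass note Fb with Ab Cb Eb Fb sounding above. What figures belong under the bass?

7

The notes Fb, Ab, Cb, Eb stack in thirds as Fb–Ab–Cb–Eb — an Fb major seventh chord. The bass Fb is the root, so this is root position: figured 7.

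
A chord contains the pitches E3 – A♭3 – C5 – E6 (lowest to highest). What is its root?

Ab

E, Ab, C are the tones of an Ab augmented triad (Ab–C–E), making Ab the root.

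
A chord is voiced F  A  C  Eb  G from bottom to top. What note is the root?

F

F, A, C, Eb, G are the tones of an F dominant ninth chord (F–A–C–Eb–G), making F the root.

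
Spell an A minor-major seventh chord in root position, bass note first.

Spelling A minor-major seventh: A–C–E–G#. In root position the root is bass, giving A, C, E, G# from the bottom.

A, C, E, G#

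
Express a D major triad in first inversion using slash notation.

First inversion of D major has the third (F#) in the bass. As a slash chord: D/F#.

D/F#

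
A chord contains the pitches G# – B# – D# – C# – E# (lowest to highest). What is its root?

C#

Reordering G#, B#, D#, C#, E# into stacked thirds gives C#–E#–G#–B#–D#; the bottom of that stack, C#, is the root.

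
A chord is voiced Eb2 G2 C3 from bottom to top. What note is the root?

Reordering Eb, G, C into stacked thirds gives C–Eb–G; the bottom of that stack, C, is the root.

C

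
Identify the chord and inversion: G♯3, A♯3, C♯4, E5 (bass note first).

A# half-diminished seventh, third inversion

The pitch classes G#, A#, C#, E arrange in thirds as A#–C#–E–G#: an A# half-diminished seventh chord.
The lowest note is G#, the seventh of the chord, so this is third inversion (figured bass 4/2).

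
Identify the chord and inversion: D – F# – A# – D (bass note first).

Reducing to letter names: D, F#, A#. These stack in thirds as D–F#–A# — a D augmented triad.
With the root (D) in the bass, the chord is in root position (figured bass 5/3).

D augmented, root position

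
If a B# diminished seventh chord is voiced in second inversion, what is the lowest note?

F#

In second inversion the fifth is lowest. For B# diminished seventh (B#–D#–F#–A) that is F#.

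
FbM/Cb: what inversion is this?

second inversion

FbM/Cb means Fb major with Cb in the bass. Cb is the fifth of Fb major (Fb–Ab–Cb), so this is second inversion.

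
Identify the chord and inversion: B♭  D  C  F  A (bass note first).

The distinct note names are Bb, D, C, F, A. Stacked in thirds they read Bb–D–F–A–C, which is a major ninth chord on Bb.
With the root (Bb) in the bass, the chord is in root position.

Bb major ninth, root position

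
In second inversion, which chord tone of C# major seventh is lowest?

In second inversion the fifth is lowest. For C# major seventh (C#–E#–G#–B#) that is G#.

G#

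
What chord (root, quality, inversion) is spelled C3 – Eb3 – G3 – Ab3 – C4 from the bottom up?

The pitch classes C, Eb, G, Ab arrange in thirds as Ab–C–Eb–G: an Ab major seventh chord.
The lowest note is C, the third of the chord, so this is first inversion (figured bass 6/5).

Ab major seventh, first inversion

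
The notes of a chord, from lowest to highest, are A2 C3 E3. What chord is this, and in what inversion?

A minor, root position

Reducing to letter names: A, C, E. These stack in thirds as A–C–E — an A minor triad.
With the root (A) in the bass, the chord is in root position (figured bass 5/3).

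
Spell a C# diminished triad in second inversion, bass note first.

G, C#, E

Spelling C# diminished: C#–E–G. In second inversion the fifth is bass, giving G, C#, E from the bottom.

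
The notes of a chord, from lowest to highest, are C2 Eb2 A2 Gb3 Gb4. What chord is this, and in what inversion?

Reducing to letter names: C, Eb, A, Gb. These stack in thirds as A–C–Eb–Gb — an A diminished seventh chord.
With the third (C) in the bass, the chord is in first inversion (figured bass 6/5).

A diminished seventh, first inversion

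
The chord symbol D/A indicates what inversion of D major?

D/A means D major with A in the bass. A is the fifth of D major (D–F#–A), so this is second inversion.

second inversion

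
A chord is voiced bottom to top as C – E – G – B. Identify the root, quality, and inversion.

The distinct note names are C, E, G, B. Stacked in thirds they read C–E–G–B, which is a major seventh chord on C.
The lowest note is C, the root of the chord, so this is root position (figured bass 7).

C major seventh, root position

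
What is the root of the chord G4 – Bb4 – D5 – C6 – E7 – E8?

C

G, Bb, D, C, E are the tones of a C dominant ninth chord (C–E–G–Bb–D), making C the root.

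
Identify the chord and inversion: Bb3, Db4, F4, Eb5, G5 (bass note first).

The distinct note names are Bb, Db, F, Eb, G. Stacked in thirds they read Eb–G–Bb–Db–F, which is a dominant ninth chord on Eb.
The lowest note is Bb, the fifth of the chord, so this is second inversion.

Eb dominant ninth, second inversion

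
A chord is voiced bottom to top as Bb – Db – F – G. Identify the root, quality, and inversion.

G half-diminished seventh, first inversion

The distinct note names are Bb, Db, F, G. Stacked in thirds they read G–Bb–Db–F, which is a half-diminished seventh chord on G.
With the third (Bb) in the bass, the chord is in first inversion (figured bass 6/5).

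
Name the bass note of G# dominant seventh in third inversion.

In third inversion the seventh is lowest. For G# dominant seventh (G#–B#–D#–F#) that is F#.

F#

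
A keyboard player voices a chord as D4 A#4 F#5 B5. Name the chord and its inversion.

The distinct note names are D, A#, F#, B. Stacked in thirds they read B–D–F#–A#, which is a minor-major seventh chord on B.
The lowest note is D, the third of the chord, so this is first inversion (figured bass 6/5).

B minor-major seventh, first inversion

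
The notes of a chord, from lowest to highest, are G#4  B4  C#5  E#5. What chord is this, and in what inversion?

C# dominant seventh, second inversion

The distinct note names are G#, B, C#, E#. Stacked in thirds they read C#–E#–G#–B, which is a dominant seventh chord on C#.
The lowest note is G#, the fifth of the chord, so this is second inversion (figured bass 4/3).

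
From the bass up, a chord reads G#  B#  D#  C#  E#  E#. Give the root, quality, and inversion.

Reducing to letter names: G#, B#, D#, C#, E#. These stack in thirds as C#–E#–G#–B#–D# — a C# major ninth chord.
With the fifth (G#) in the bass, the chord is in second inversion.

C# major ninth, second inversion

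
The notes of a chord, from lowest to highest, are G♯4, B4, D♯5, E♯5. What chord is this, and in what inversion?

E# half-diminished seventh, first inversion

The pitch classes G#, B, D#, E# arrange in thirds as E#–G#–B–D#: an E# half-diminished seventh chord.
The lowest note is G#, the third of the chord, so this is first inversion (figured bass 6/5).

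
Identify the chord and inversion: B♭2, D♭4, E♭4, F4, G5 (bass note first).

Eb dominant ninth, second inversion

The pitch classes Bb, Db, Eb, F, G arrange in thirds as Eb–G–Bb–Db–F: an Eb dominant ninth chord.
With the fifth (Bb) in the bass, the chord is in second inversion.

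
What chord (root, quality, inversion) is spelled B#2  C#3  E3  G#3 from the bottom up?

The pitch classes B#, C#, E, G# arrange in thirds as C#–E–G#–B#: a C# minor-major seventh chord.
The lowest note is B#, the seventh of the chord, so this is third inversion (figured bass 4/2).

C# minor-major seventh, third inversion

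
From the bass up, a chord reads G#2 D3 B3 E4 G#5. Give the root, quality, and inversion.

Reducing to letter names: G#, D, B, E. These stack in thirds as E–G#–B–D — an E dominant seventh chord.
With the third (G#) in the bass, the chord is in first inversion (figured bass 6/5).

E dominant seventh, first inversion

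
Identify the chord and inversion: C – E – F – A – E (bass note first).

F major seventh, second inversion

The distinct note names are C, E, F, A. Stacked in thirds they read F–A–C–E, which is a major seventh chord on F.
C is the fifth of F major seventh; fifth in the bass means second inversion (figured bass 4/3).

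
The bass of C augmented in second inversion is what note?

G#

In second inversion the fifth is lowest. For C augmented (C–E–G#) that is G#.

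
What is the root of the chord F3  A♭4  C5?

F, Ab, C are the tones of an F minor triad (F–Ab–C), making F the root.

F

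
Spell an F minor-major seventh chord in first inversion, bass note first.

The chord tones are F–Ab–C–E. With the third (Ab) lowest for first inversion: Ab, C, E, F.

Ab, C, E, F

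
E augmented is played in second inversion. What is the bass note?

E augmented is E–G#–B#. Second inversion places the fifth in the bass: B#.

B#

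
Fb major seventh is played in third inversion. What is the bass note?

Eb

In third inversion the seventh is lowest. For Fb major seventh (Fb–Ab–Cb–Eb) that is Eb.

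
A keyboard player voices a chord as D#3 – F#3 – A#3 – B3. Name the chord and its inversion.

The distinct note names are D#, F#, A#, B. Stacked in thirds they read B–D#–F#–A#, which is a major seventh chord on B.
The lowest note is D#, the third of the chord, so this is first inversion (figured bass 6/5).

B major seventh, first inversion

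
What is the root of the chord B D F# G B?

Reordering B, D, F#, G into stacked thirds gives G–B–D–F#; the bottom of that stack, G, is the root.

G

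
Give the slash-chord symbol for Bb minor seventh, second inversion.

Second inversion of Bb minor seventh has the fifth (F) in the bass. As a slash chord: Bbm7/F.

Bbm7/F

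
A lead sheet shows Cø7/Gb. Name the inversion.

second inversion

Cø7/Gb means C half-diminished seventh with Gb in the bass. Gb is the fifth of C half-diminished seventh (C–Eb–Gb–Bb), so this is second inversion.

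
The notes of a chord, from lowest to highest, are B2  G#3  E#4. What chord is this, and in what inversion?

E# diminished, second inversion

The distinct note names are B, G#, E#. Stacked in thirds they read E#–G#–B, which is a diminished triad on E#.
With the fifth (B) in the bass, the chord is in second inversion (figured bass 6/4).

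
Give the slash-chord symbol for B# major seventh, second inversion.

B#maj7/F##

Second inversion of B# major seventh has the fifth (F##) in the bass. As a slash chord: B#maj7/F##.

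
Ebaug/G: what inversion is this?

first inversion

Ebaug/G means Eb augmented with G in the bass. G is the third of Eb augmented (Eb–G–B), so this is first inversion.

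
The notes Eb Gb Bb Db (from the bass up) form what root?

Eb

The distinct letter names are Eb, Gb, Bb, Db. Arranged as a stack of thirds they read Eb–Gb–Bb–Db, so Eb is the root (an Eb minor seventh chord).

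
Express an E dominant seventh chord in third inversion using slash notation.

E7/D

Third inversion of E dominant seventh has the seventh (D) in the bass. As a slash chord: E7/D.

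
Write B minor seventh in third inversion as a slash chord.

Third inversion of B minor seventh has the seventh (A) in the bass. As a slash chord: Bm7/A.

Bm7/A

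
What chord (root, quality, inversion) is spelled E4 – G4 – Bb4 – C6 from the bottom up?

C dominant seventh, first inversion

The pitch classes E, G, Bb, C arrange in thirds as C–E–G–Bb: a C dominant seventh chord.
The lowest note is E, the third of the chord, so this is first inversion (figured bass 6/5).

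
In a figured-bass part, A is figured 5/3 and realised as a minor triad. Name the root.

The figures 5/3 mean the root of the chord is in the bass. If A is the root of a minor triad, the root is A (chord tones A–C–E).

A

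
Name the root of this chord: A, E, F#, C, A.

F#

A, E, F#, C are the tones of an F# half-diminished seventh chord (F#–A–C–E), making F# the root.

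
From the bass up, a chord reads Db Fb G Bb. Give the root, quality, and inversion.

The distinct note names are Db, Fb, G, Bb. Stacked in thirds they read G–Bb–Db–Fb, which is a diminished seventh chord on G.
Db is the fifth of G diminished seventh; fifth in the bass means second inversion (figured bass 4/3).

G diminished seventh, second inversion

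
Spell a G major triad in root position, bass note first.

G, B, D

G major is G–B–D. Root position puts the root (G) in the bass, with the remaining tones above: G, B, D.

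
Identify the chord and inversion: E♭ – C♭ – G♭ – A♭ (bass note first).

Ab minor seventh, second inversion

The distinct note names are Eb, Cb, Gb, Ab. Stacked in thirds they read Ab–Cb–Eb–Gb, which is a minor seventh chord on Ab.
With the fifth (Eb) in the bass, the chord is in second inversion (figured bass 4/3).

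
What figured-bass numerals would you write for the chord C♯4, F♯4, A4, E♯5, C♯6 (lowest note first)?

The notes C#, F#, A, E# stack in thirds as F#–A–C#–E# — an F# minor-major seventh chord. The bass C# is the fifth, so this is second inversion: figured 4/3.

4/3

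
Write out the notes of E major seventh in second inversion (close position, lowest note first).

E major seventh is E–G#–B–D#. Second inversion puts the fifth (B) in the bass, with the remaining tones above: B, D#, E, G#.

B, D#, E, G#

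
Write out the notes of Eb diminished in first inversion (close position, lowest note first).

Gb, Bbb, Eb

Spelling Eb diminished: Eb–Gb–Bbb. In first inversion the third is bass, giving Gb, Bbb, Eb from the bottom.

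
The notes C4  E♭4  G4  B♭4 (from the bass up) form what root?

C

C, Eb, G, Bb are the tones of a C minor seventh chord (C–Eb–G–Bb), making C the root.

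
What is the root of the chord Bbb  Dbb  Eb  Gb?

Eb

Reordering Bbb, Dbb, Eb, Gb into stacked thirds gives Eb–Gb–Bbb–Dbb; the bottom of that stack, Eb, is the root.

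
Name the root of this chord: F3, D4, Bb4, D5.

F, D, Bb are the tones of a Bb major triad (Bb–D–F), making Bb the root.

Bb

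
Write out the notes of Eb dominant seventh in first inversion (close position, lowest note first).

G, Bb, Db, Eb

Spelling Eb dominant seventh: Eb–G–Bb–Db. In first inversion the third is bass, giving G, Bb, Db, Eb from the bottom.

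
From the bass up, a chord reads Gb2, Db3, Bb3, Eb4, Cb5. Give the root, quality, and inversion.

The pitch classes Gb, Db, Bb, Eb, Cb arrange in thirds as Cb–Eb–Gb–Bb–Db: a Cb major ninth chord.
With the fifth (Gb) in the bass, the chord is in second inversion.

Cb major ninth, second inversion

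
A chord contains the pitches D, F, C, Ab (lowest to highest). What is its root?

D

Reordering D, F, C, Ab into stacked thirds gives D–F–Ab–C; the bottom of that stack, D, is the root.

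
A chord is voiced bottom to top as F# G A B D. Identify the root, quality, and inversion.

The distinct note names are F#, G, A, B, D. Stacked in thirds they read G–B–D–F#–A, which is a major ninth chord on G.
F# is the seventh of G major ninth; seventh in the bass means third inversion.

G major ninth, third inversion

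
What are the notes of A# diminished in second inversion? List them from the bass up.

E, A#, C#

The chord tones are A#–C#–E. With the fifth (E) lowest for second inversion: E, A#, C#.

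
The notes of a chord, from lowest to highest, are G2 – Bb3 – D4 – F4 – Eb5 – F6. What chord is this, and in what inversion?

Eb major ninth, first inversion

The pitch classes G, Bb, D, F, Eb arrange in thirds as Eb–G–Bb–D–F: an Eb major ninth chord.
G is the third of Eb major ninth; third in the bass means first inversion.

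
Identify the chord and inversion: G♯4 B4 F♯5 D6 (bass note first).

G# half-diminished seventh, root position

The pitch classes G#, B, F#, D arrange in thirds as G#–B–D–F#: a G# half-diminished seventh chord.
With the root (G#) in the bass, the chord is in root position (figured bass 7).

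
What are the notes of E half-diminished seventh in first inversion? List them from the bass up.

E half-diminished seventh is E–G–Bb–D. First inversion puts the third (G) in the bass, with the remaining tones above: G, Bb, D, E.

G, Bb, D, E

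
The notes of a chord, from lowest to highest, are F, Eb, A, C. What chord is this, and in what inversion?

F dominant seventh, root position

The pitch classes F, Eb, A, C arrange in thirds as F–A–C–Eb: an F dominant seventh chord.
The lowest note is F, the root of the chord, so this is root position (figured bass 7).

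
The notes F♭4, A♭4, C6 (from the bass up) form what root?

Fb

Fb, Ab, C are the tones of an Fb augmented triad (Fb–Ab–C), making Fb the root.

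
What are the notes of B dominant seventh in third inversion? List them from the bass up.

A, B, D#, F#

The chord tones are B–D#–F#–A. With the seventh (A) lowest for third inversion: A, B, D#, F#.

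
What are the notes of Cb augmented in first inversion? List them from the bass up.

Eb, G, Cb

The chord tones are Cb–Eb–G. With the third (Eb) lowest for first inversion: Eb, G, Cb.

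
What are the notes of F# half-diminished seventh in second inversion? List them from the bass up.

C, E, F#, A

F# half-diminished seventh is F#–A–C–E. Second inversion puts the fifth (C) in the bass, with the remaining tones above: C, E, F#, A.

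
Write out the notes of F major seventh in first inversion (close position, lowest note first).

Spelling F major seventh: F–A–C–E. In first inversion the third is bass, giving A, C, E, F from the bottom.

A, C, E, F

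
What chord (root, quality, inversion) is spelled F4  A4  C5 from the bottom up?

The distinct note names are F, A, C. Stacked in thirds they read F–A–C, which is a major triad on F.
F is the root of F major; root in the bass means root position (figured bass 5/3).

F major, root position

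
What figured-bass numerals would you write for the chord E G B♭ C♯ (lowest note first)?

6/5

The notes E, G, Bb, C# stack in thirds as C#–E–G–Bb — a C# diminished seventh chord. The bass E is the third, so this is first inversion: figured 6/5.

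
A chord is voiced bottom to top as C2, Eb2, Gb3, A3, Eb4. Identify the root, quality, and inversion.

A diminished seventh, first inversion

The distinct note names are C, Eb, Gb, A. Stacked in thirds they read A–C–Eb–Gb, which is a diminished seventh chord on A.
The lowest note is C, the third of the chord, so this is first inversion (figured bass 6/5).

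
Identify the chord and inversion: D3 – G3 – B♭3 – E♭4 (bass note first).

Reducing to letter names: D, G, Bb, Eb. These stack in thirds as Eb–G–Bb–D — an Eb major seventh chord.
D is the seventh of Eb major seventh; seventh in the bass means third inversion (figured bass 4/2).

Eb major seventh, third inversion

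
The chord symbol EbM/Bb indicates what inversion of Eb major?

EbM/Bb means Eb major with Bb in the bass. Bb is the fifth of Eb major (Eb–G–Bb), so this is second inversion.

second inversion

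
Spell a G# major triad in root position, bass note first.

G#, B#, D#

Spelling G# major: G#–B#–D#. In root position the root is bass, giving G#, B#, D# from the bottom.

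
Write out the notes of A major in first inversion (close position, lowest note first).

C#, E, A

Spelling A major: A–C#–E. In first inversion the third is bass, giving C#, E, A from the bottom.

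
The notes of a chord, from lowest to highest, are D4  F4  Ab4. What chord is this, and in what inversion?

The distinct note names are D, F, Ab. Stacked in thirds they read D–F–Ab, which is a diminished triad on D.
The lowest note is D, the root of the chord, so this is root position (figured bass 5/3).

D diminished, root position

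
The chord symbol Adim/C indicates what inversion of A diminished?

first inversion

Adim/C means A diminished with C in the bass. C is the third of A diminished (A–C–Eb), so this is first inversion.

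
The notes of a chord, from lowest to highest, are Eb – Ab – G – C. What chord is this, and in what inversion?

Ab major seventh, second inversion

The distinct note names are Eb, Ab, G, C. Stacked in thirds they read Ab–C–Eb–G, which is a major seventh chord on Ab.
The lowest note is Eb, the fifth of the chord, so this is second inversion (figured bass 4/3).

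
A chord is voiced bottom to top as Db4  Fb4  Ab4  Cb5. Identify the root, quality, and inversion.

Db minor seventh, root position

The distinct note names are Db, Fb, Ab, Cb. Stacked in thirds they read Db–Fb–Ab–Cb, which is a minor seventh chord on Db.
The lowest note is Db, the root of the chord, so this is root position (figured bass 7).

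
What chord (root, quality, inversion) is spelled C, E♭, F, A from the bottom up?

F dominant seventh, second inversion

Reducing to letter names: C, Eb, F, A. These stack in thirds as F–A–C–Eb — an F dominant seventh chord.
With the fifth (C) in the bass, the chord is in second inversion (figured bass 4/3).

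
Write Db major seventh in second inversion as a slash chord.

Dbmaj7/Ab

Second inversion of Db major seventh has the fifth (Ab) in the bass. As a slash chord: Dbmaj7/Ab.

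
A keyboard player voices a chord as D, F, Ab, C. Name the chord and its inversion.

D half-diminished seventh, root position

The pitch classes D, F, Ab, C arrange in thirds as D–F–Ab–C: a D half-diminished seventh chord.
The lowest note is D, the root of the chord, so this is root position (figured bass 7).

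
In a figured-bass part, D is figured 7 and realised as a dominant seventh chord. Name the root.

D

The figures 7 mean the root of the chord is in the bass. If D is the root of a dominant seventh chord, the root is D (chord tones D–F#–A–C).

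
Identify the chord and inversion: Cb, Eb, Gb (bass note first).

The distinct note names are Cb, Eb, Gb. Stacked in thirds they read Cb–Eb–Gb, which is a major triad on Cb.
The lowest note is Cb, the root of the chord, so this is root position (figured bass 5/3).

Cb major, root position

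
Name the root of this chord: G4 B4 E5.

E

Reordering G, B, E into stacked thirds gives E–G–B; the bottom of that stack, E, is the root.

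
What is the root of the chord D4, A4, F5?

D, A, F are the tones of a D minor triad (D–F–A), making D the root.

D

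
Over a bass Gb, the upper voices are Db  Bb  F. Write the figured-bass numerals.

7

The notes Gb, Db, Bb, F stack in thirds as Gb–Bb–Db–F — a Gb major seventh chord. The bass Gb is the root, so this is root position: figured 7.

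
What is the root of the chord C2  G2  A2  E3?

A

Reordering C, G, A, E into stacked thirds gives A–C–E–G; the bottom of that stack, A, is the root.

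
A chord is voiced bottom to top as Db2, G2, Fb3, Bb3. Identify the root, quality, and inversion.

G diminished seventh, second inversion

The pitch classes Db, G, Fb, Bb arrange in thirds as G–Bb–Db–Fb: a G diminished seventh chord.
The lowest note is Db, the fifth of the chord, so this is second inversion (figured bass 4/3).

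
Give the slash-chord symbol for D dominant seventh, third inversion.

Third inversion of D dominant seventh has the seventh (C) in the bass. As a slash chord: D7/C.

D7/C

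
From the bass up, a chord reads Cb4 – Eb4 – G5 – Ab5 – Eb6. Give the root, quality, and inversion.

Reducing to letter names: Cb, Eb, G, Ab. These stack in thirds as Ab–Cb–Eb–G — an Ab minor-major seventh chord.
With the third (Cb) in the bass, the chord is in first inversion (figured bass 6/5).

Ab minor-major seventh, first inversion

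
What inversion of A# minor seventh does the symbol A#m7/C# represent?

A#m7/C# means A# minor seventh with C# in the bass. C# is the third of A# minor seventh (A#–C#–E#–G#), so this is first inversion.

first inversion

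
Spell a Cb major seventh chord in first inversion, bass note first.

Eb, Gb, Bb, Cb

The chord tones are Cb–Eb–Gb–Bb. With the third (Eb) lowest for first inversion: Eb, Gb, Bb, Cb.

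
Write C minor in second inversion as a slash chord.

Cm/G

Second inversion of C minor has the fifth (G) in the bass. As a slash chord: Cm/G.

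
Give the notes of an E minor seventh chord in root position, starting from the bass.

E, G, B, D

E minor seventh is E–G–B–D. Root position puts the root (E) in the bass, with the remaining tones above: E, G, B, D.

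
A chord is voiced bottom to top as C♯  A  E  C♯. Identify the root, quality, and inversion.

Reducing to letter names: C#, A, E. These stack in thirds as A–C#–E — an A major triad.
With the third (C#) in the bass, the chord is in first inversion (figured bass 6).

A major, first inversion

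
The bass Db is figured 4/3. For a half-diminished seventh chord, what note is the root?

The figures 4/3 mean the fifth of the chord is in the bass. If Db is the fifth of a half-diminished seventh chord, the root is G (chord tones G–Bb–Db–F).

G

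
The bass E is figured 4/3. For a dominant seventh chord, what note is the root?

The figures 4/3 mean the fifth of the chord is in the bass. If E is the fifth of a dominant seventh chord, the root is A (chord tones A–C#–E–G).

A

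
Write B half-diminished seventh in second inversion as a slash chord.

Bø7/F

Second inversion of B half-diminished seventh has the fifth (F) in the bass. As a slash chord: Bø7/F.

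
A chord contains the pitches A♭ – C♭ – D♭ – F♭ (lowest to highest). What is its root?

The distinct letter names are Ab, Cb, Db, Fb. Arranged as a stack of thirds they read Db–Fb–Ab–Cb, so Db is the root (a Db minor seventh chord).

Db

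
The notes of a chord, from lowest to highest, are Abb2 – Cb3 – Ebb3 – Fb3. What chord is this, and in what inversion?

Reducing to letter names: Abb, Cb, Ebb, Fb. These stack in thirds as Fb–Abb–Cb–Ebb — an Fb minor seventh chord.
The lowest note is Abb, the third of the chord, so this is first inversion (figured bass 6/5).

Fb minor seventh, first inversion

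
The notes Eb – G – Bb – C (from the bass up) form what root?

C

Eb, G, Bb, C are the tones of a C minor seventh chord (C–Eb–G–Bb), making C the root.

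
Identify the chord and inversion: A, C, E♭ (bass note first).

The pitch classes A, C, Eb arrange in thirds as A–C–Eb: an A diminished triad.
A is the root of A diminished; root in the bass means root position (figured bass 5/3).

A diminished, root position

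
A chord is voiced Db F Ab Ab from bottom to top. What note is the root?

Db

Reordering Db, F, Ab into stacked thirds gives Db–F–Ab; the bottom of that stack, Db, is the root.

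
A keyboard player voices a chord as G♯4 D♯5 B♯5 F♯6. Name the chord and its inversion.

Reducing to letter names: G#, D#, B#, F#. These stack in thirds as G#–B#–D#–F# — a G# dominant seventh chord.
G# is the root of G# dominant seventh; root in the bass means root position (figured bass 7).

G# dominant seventh, root position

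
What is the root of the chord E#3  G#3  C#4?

C#

E#, G#, C# are the tones of a C# major triad (C#–E#–G#), making C# the root.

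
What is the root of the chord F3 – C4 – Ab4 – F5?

F

The distinct letter names are F, C, Ab. Arranged as a stack of thirds they read F–Ab–C, so F is the root (an F minor triad).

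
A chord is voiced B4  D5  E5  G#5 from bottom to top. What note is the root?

E

B, D, E, G# are the tones of an E dominant seventh chord (E–G#–B–D), making E the root.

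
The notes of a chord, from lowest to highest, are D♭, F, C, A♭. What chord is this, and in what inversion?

The pitch classes Db, F, C, Ab arrange in thirds as Db–F–Ab–C: a Db major seventh chord.
Db is the root of Db major seventh; root in the bass means root position (figured bass 7).

Db major seventh, root position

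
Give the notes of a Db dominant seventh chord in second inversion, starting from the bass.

Db dominant seventh is Db–F–Ab–Cb. Second inversion puts the fifth (Ab) in the bass, with the remaining tones above: Ab, Cb, Db, F.

Ab, Cb, Db, F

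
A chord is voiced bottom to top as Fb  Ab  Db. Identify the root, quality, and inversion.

Db minor, first inversion

The distinct note names are Fb, Ab, Db. Stacked in thirds they read Db–Fb–Ab, which is a minor triad on Db.
Fb is the third of Db minor; third in the bass means first inversion (figured bass 6).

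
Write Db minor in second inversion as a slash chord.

Second inversion of Db minor has the fifth (Ab) in the bass. As a slash chord: Dbm/Ab.

Dbm/Ab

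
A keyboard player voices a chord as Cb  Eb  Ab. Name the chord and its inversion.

The distinct note names are Cb, Eb, Ab. Stacked in thirds they read Ab–Cb–Eb, which is a minor triad on Ab.
Cb is the third of Ab minor; third in the bass means first inversion (figured bass 6).

Ab minor, first inversion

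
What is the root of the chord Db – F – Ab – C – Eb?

Reordering Db, F, Ab, C, Eb into stacked thirds gives Db–F–Ab–C–Eb; the bottom of that stack, Db, is the root.

Db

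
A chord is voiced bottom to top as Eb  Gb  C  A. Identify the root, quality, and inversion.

A diminished seventh, second inversion

Reducing to letter names: Eb, Gb, C, A. These stack in thirds as A–C–Eb–Gb — an A diminished seventh chord.
The lowest note is Eb, the fifth of the chord, so this is second inversion (figured bass 4/3).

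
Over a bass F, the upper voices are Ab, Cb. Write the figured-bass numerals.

5/3

The notes F, Ab, Cb stack in thirds as F–Ab–Cb — an F diminished triad. The bass F is the root, so this is root position: figured 5/3.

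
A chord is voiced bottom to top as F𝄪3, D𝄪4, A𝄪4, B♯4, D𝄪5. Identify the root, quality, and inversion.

B# major seventh, second inversion

The distinct note names are F##, D##, A##, B#. Stacked in thirds they read B#–D##–F##–A##, which is a major seventh chord on B#.
F## is the fifth of B# major seventh; fifth in the bass means second inversion (figured bass 4/3).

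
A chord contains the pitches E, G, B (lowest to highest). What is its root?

E

Reordering E, G, B into stacked thirds gives E–G–B; the bottom of that stack, E, is the root.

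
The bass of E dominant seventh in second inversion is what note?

B

E dominant seventh is E–G#–B–D. Second inversion places the fifth in the bass: B.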